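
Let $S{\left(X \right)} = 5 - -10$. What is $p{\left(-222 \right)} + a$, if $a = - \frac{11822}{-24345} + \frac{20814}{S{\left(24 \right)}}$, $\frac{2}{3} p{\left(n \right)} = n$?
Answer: $\frac{25686059}{24345} \approx 1055.1$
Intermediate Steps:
$p{\left(n \right)} = \frac{3 n}{2}$
$S{\left(X \right)} = 15$ ($S{\left(X \right)} = 5 + 10 = 15$)
$a = \frac{33792944}{24345}$ ($a = - \frac{11822}{-24345} + \frac{20814}{15} = \left(-11822\right) \left(- \frac{1}{24345}\right) + 20814 \cdot \frac{1}{15} = \frac{11822}{24345} + \frac{6938}{5} = \frac{33792944}{24345} \approx 1388.1$)
$p{\left(-222 \right)} + a = \frac{3}{2} \left(-222\right) + \frac{33792944}{24345} = -333 + \frac{33792944}{24345} = \frac{25686059}{24345}$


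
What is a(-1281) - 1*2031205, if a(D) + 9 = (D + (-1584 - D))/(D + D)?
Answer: -867328114/427 ≈ -2.0312e+6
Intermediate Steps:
a(D) = -9 - 792/D (a(D) = -9 + (D + (-1584 - D))/(D + D) = -9 - 1584*1/(2*D) = -9 - 792/D)
a(-1281) - 1*2031205 = (-9 - 792/(-1281)) - 1*2031205 = (-9 - 792*(-1/1281)) - 2031205 = (-9 + 264/427) - 2031205 = -3579/427 - 2031205 = -867328114/427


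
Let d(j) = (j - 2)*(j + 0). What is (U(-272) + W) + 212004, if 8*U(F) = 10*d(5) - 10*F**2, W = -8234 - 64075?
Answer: 188935/4 ≈ 47234.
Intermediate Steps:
W = -72309
d(j) = j*(-2 + j) (d(j) = (-2 + j)*j = j*(-2 + j))
U(F) = 75/4 - 5*F**2/4 (U(F) = (10*(5*(-2 + 5)) - 10*F**2)/8 = (10*(5*3) - 10*F**2)/8 = (10*15 - 10*F**2)/8 = (150 - 10*F**2)/8 = 75/4 - 5*F**2/4)
(U(-272) + W) + 212004 = ((75/4 - 5/4*(-272)**2) - 72309) + 212004 = ((75/4 - 5/4*73984) - 72309) + 212004 = ((75/4 - 92480) - 72309) + 212004 = (-369845/4 - 72309) + 212004 = -659081/4 + 212004 = 188935/4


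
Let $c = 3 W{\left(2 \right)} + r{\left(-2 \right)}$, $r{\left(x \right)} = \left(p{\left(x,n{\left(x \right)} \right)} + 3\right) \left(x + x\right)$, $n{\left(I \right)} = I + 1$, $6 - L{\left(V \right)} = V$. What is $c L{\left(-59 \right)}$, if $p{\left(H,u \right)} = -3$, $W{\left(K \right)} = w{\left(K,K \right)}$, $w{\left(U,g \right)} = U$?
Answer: $390$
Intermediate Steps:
$L{\left(V \right)} = 6 - V$
$W{\left(K \right)} = K$
$n{\left(I \right)} = 1 + I$
$r{\left(x \right)} = 0$ ($r{\left(x \right)} = \left(-3 + 3\right) \left(x + x\right) = 0 \cdot 2 x = 0$)
$c = 6$ ($c = 3 \cdot 2 + 0 = 6 + 0 = 6$)
$c L{\left(-59 \right)} = 6 \left(6 - -59\right) = 6 \left(6 + 59\right) = 6 \cdot 65 = 390$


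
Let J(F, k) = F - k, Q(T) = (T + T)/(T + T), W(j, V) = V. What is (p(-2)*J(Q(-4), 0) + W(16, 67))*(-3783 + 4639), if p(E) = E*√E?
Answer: 57352 - 1712*I*√2 ≈ 57352.0 - 2421.1*I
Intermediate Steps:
p(E) = E^(3/2)
Q(T) = 1 (Q(T) = (2*T)/((2*T)) = (2*T)*(1/(2*T)) = 1)
(p(-2)*J(Q(-4), 0) + W(16, 67))*(-3783 + 4639) = ((-2)^(3/2)*(1 - 1*0) + 67)*(-3783 + 4639) = ((-2*I*√2)*(1 + 0) + 67)*856 = (-2*I*√2*1 + 67)*856 = (-2*I*√2 + 67)*856 = (67 - 2*I*√2)*856 = 57352 - 1712*I*√2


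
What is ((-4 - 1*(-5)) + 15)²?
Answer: 256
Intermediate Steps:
((-4 - 1*(-5)) + 15)² = ((-4 + 5) + 15)² = (1 + 15)² = 16² = 256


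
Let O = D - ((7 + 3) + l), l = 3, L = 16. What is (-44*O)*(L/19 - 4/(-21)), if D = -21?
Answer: 616352/399 ≈ 1544.7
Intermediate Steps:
O = -34 (O = -21 - ((7 + 3) + 3) = -21 - (10 + 3) = -21 - 1*13 = -21 - 13 = -34)
(-44*O)*(L/19 - 4/(-21)) = (-44*(-34))*(16/19 - 4/(-21)) = 1496*(16*(1/19) - 4*(-1/21)) = 1496*(16/19 + 4/21) = 1496*(412/399) = 616352/399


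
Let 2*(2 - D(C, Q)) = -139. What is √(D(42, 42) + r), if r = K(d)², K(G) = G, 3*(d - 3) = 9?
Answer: √430/2 ≈ 10.368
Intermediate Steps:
d = 6 (d = 3 + (⅓)*9 = 3 + 3 = 6)
D(C, Q) = 143/2 (D(C, Q) = 2 - ½*(-139) = 2 + 139/2 = 143/2)
r = 36 (r = 6² = 36)
√(D(42, 42) + r) = √(143/2 + 36) = √(215/2) = √430/2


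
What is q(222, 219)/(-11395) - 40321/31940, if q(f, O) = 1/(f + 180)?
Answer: -18470206553/14631043260 ≈ -1.2624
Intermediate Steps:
q(f, O) = 1/(180 + f)
q(222, 219)/(-11395) - 40321/31940 = 1/((180 + 222)*(-11395)) - 40321/31940 = -1/11395/402 - 40321*1/31940 = (1/402)*(-1/11395) - 40321/31940 = -1/4580790 - 40321/31940 = -18470206553/14631043260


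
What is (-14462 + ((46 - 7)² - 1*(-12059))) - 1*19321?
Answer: -20203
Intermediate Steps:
(-14462 + ((46 - 7)² - 1*(-12059))) - 1*19321 = (-14462 + (39² + 12059)) - 19321 = (-14462 + (1521 + 12059)) - 19321 = (-14462 + 13580) - 19321 = -882 - 19321 = -20203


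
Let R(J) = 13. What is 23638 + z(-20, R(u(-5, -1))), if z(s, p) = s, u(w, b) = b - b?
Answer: 23618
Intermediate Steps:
u(w, b) = 0
23638 + z(-20, R(u(-5, -1))) = 23638 - 20 = 23618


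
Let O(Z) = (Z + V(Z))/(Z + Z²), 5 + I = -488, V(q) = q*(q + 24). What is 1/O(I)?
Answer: 41/39 ≈ 1.0513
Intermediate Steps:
V(q) = q*(24 + q)
I = -493 (I = -5 - 488 = -493)
O(Z) = (Z + Z*(24 + Z))/(Z + Z²)
1/O(I) = 1/((25 - 493)/(1 - 493)) = 1/(-468/(-492)) = 1/(-1/492*(-468)) = 1/(39/41) = 41/39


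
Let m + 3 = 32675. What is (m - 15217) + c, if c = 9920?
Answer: 27375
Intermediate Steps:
m = 32672 (m = -3 + 32675 = 32672)
(m - 15217) + c = (32672 - 15217) + 9920 = 17455 + 9920 = 27375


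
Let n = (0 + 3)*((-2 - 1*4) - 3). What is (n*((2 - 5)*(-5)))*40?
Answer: -16200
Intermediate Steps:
n = -27 (n = 3*((-2 - 4) - 3) = 3*(-6 - 3) = 3*(-9) = -27)
(n*((2 - 5)*(-5)))*40 = -27*(2 - 5)*(-5)*40 = -(-81)*(-5)*40 = -27*15*40 = -405*40 = -16200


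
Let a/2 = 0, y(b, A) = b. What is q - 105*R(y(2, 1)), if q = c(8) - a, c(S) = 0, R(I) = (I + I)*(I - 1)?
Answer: -420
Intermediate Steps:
R(I) = 2*I*(-1 + I) (R(I) = (2*I)*(-1 + I) = 2*I*(-1 + I))
a = 0 (a = 2*0 = 0)
q = 0 (q = 0 - 1*0 = 0 + 0 = 0)
q - 105*R(y(2, 1)) = 0 - 210*2*(-1 + 2) = 0 - 210*2 = 0 - 105*4 = 0 - 420 = -420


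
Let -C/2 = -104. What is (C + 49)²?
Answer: 66049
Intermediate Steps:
C = 208 (C = -2*(-104) = 208)
(C + 49)² = (208 + 49)² = 257² = 66049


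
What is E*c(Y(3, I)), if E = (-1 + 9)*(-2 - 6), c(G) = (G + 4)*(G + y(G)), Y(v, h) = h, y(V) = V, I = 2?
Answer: -1536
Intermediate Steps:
c(G) = 2*G*(4 + G) (c(G) = (G + 4)*(G + G) = (4 + G)*(2*G) = 2*G*(4 + G))
E = -64 (E = 8*(-8) = -64)
E*c(Y(3, I)) = -128*2*(4 + 2) = -128*2*6 = -64*24 = -1536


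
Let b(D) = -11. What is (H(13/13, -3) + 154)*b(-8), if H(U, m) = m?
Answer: -1661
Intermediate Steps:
(H(13/13, -3) + 154)*b(-8) = (-3 + 154)*(-11) = 151*(-11) = -1661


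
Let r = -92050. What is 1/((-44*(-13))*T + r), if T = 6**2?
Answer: -1/71458 ≈ -1.3994e-5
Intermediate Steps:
T = 36
1/((-44*(-13))*T + r) = 1/(-44*(-13)*36 - 92050) = 1/(572*36 - 92050) = 1/(20592 - 92050) = 1/(-71458) = -1/71458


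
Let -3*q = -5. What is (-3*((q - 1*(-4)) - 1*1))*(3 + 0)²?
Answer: -126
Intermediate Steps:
q = 5/3 (q = -⅓*(-5) = 5/3 ≈ 1.6667)
(-3*((q - 1*(-4)) - 1*1))*(3 + 0)² = (-3*((5/3 - 1*(-4)) - 1*1))*(3 + 0)² = -3*((5/3 + 4) - 1)*3² = -3*(17/3 - 1)*9 = -3*14/3*9 = -14*9 = -126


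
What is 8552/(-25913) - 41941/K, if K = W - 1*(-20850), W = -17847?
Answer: -1112498789/77816739 ≈ -14.296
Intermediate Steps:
K = 3003 (K = -17847 - 1*(-20850) = -17847 + 20850 = 3003)
8552/(-25913) - 41941/K = 8552/(-25913) - 41941/3003 = 8552*(-1/25913) - 41941*1/3003 = -8552/25913 - 41941/3003 = -1112498789/77816739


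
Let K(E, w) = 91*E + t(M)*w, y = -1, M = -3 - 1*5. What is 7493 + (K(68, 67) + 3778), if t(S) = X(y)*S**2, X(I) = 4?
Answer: 34611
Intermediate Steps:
M = -8 (M = -3 - 5 = -8)
t(S) = 4*S**2
K(E, w) = 91*E + 256*w (K(E, w) = 91*E + (4*(-8)**2)*w = 91*E + (4*64)*w = 91*E + 256*w)
7493 + (K(68, 67) + 3778) = 7493 + ((91*68 + 256*67) + 3778) = 7493 + ((6188 + 17152) + 3778) = 7493 + (23340 + 3778) = 7493 + 27118 = 34611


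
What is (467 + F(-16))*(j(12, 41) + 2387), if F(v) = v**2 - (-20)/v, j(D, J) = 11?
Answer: 3461513/2 ≈ 1.7308e+6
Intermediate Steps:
F(v) = v**2 + 20/v
(467 + F(-16))*(j(12, 41) + 2387) = (467 + (20 + (-16)**3)/(-16))*(11 + 2387) = (467 - (20 - 4096)/16)*2398 = (467 - 1/16*(-4076))*2398 = (467 + 1019/4)*2398 = (2887/4)*2398 = 3461513/2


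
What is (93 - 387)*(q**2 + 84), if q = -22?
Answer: -166992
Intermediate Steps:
(93 - 387)*(q**2 + 84) = (93 - 387)*((-22)**2 + 84) = -294*(484 + 84) = -294*568 = -166992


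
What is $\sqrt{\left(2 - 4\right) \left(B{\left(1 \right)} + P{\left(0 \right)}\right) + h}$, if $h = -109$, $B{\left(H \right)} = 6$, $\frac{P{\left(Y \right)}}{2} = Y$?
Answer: $11 i \approx 11.0 i$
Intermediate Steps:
$P{\left(Y \right)} = 2 Y$
$\sqrt{\left(2 - 4\right) \left(B{\left(1 \right)} + P{\left(0 \right)}\right) + h} = \sqrt{\left(2 - 4\right) \left(6 + 2 \cdot 0\right) - 109} = \sqrt{\left(2 - 4\right) \left(6 + 0\right) - 109} = \sqrt{\left(-2\right) 6 - 109} = \sqrt{-12 - 109} = \sqrt{-121} = 11 i$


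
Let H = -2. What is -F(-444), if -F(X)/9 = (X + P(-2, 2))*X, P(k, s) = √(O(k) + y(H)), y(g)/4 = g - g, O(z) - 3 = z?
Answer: 1770228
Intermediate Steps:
O(z) = 3 + z
y(g) = 0 (y(g) = 4*(g - g) = 4*0 = 0)
P(k, s) = √(3 + k) (P(k, s) = √((3 + k) + 0) = √(3 + k))
F(X) = -9*X*(1 + X) (F(X) = -9*(X + √(3 - 2))*X = -9*(X + √1)*X = -9*(X + 1)*X = -9*(1 + X)*X = -9*X*(1 + X))
-F(-444) = -(-9)*(-444)*(1 - 444) = -(-9)*(-444)*(-443) = -1*(-1770228) = 1770228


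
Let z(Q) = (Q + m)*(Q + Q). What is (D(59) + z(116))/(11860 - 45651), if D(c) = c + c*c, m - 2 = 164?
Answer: -68964/33791 ≈ -2.0409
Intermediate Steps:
m = 166 (m = 2 + 164 = 166)
D(c) = c + c²
z(Q) = 2*Q*(166 + Q) (z(Q) = (Q + 166)*(Q + Q) = (166 + Q)*(2*Q) = 2*Q*(166 + Q))
(D(59) + z(116))/(11860 - 45651) = (59*(1 + 59) + 2*116*(166 + 116))/(11860 - 45651) = (59*60 + 2*116*282)/(-33791) = (3540 + 65424)*(-1/33791) = 68964*(-1/33791) = -68964/33791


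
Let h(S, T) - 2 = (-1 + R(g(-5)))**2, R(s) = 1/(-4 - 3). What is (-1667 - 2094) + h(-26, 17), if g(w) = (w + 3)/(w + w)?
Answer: -184127/49 ≈ -3757.7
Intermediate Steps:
g(w) = (3 + w)/(2*w) (g(w) = (3 + w)/((2*w)) = (3 + w)*(1/(2*w)) = (3 + w)/(2*w))
R(s) = -1/7 (R(s) = 1/(-7) = -1/7)
h(S, T) = 162/49 (h(S, T) = 2 + (-1 - 1/7)**2 = 2 + (-8/7)**2 = 2 + 64/49 = 162/49)
(-1667 - 2094) + h(-26, 17) = (-1667 - 2094) + 162/49 = -3761 + 162/49 = -184127/49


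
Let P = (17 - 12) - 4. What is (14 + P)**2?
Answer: 225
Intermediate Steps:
P = 1 (P = 5 - 4 = 1)
(14 + P)**2 = (14 + 1)**2 = 15**2 = 225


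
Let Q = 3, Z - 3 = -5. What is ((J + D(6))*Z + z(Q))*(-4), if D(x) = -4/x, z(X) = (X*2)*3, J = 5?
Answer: -112/3 ≈ -37.333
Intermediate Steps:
Z = -2 (Z = 3 - 5 = -2)
z(X) = 6*X (z(X) = (2*X)*3 = 6*X)
((J + D(6))*Z + z(Q))*(-4) = ((5 - 4/6)*(-2) + 6*3)*(-4) = ((5 - 4*⅙)*(-2) + 18)*(-4) = ((5 - ⅔)*(-2) + 18)*(-4) = ((13/3)*(-2) + 18)*(-4) = (-26/3 + 18)*(-4) = (28/3)*(-4) = -112/3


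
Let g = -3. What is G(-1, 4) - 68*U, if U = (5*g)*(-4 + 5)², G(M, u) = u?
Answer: 1024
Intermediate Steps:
U = -15 (U = (5*(-3))*(-4 + 5)² = -15*1² = -15*1 = -15)
G(-1, 4) - 68*U = 4 - 68*(-15) = 4 + 1020 = 1024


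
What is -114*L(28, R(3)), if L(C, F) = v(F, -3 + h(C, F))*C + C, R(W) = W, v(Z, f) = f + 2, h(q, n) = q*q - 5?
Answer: -2486568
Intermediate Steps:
h(q, n) = -5 + q**2 (h(q, n) = q**2 - 5 = -5 + q**2)
v(Z, f) = 2 + f
L(C, F) = C + C*(-6 + C**2) (L(C, F) = (2 + (-3 + (-5 + C**2)))*C + C = (2 + (-8 + C**2))*C + C = (-6 + C**2)*C + C = C*(-6 + C**2) + C = C + C*(-6 + C**2))
-114*L(28, R(3)) = -3192*(-5 + 28**2) = -3192*(-5 + 784) = -3192*779 = -114*21812 = -2486568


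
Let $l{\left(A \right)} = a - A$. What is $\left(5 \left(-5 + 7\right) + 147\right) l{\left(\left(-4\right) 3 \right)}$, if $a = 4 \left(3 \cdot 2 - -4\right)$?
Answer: $8164$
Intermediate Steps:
$a = 40$ ($a = 4 \left(6 + 4\right) = 4 \cdot 10 = 40$)
$l{\left(A \right)} = 40 - A$
$\left(5 \left(-5 + 7\right) + 147\right) l{\left(\left(-4\right) 3 \right)} = \left(5 \left(-5 + 7\right) + 147\right) \left(40 - \left(-4\right) 3\right) = \left(5 \cdot 2 + 147\right) \left(40 - -12\right) = \left(10 + 147\right) \left(40 + 12\right) = 157 \cdot 52 = 8164$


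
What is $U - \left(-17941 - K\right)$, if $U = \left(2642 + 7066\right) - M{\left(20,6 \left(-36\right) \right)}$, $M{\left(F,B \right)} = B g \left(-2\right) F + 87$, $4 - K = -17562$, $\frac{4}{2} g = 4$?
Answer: $27848$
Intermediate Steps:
$g = 2$ ($g = \frac{1}{2} \cdot 4 = 2$)
$K = 17566$ ($K = 4 - -17562 = 4 + 17562 = 17566$)
$M{\left(F,B \right)} = 87 - 4 B F$ ($M{\left(F,B \right)} = B 2 \left(-2\right) F + 87 = 2 B \left(-2\right) F + 87 = - 4 B F + 87 = 87 - 4 B F$)
$U = -7659$ ($U = \left(2642 + 7066\right) - \left(87 - 4 \cdot 6 \left(-36\right) 20\right) = 9708 - \left(87 - \left(-864\right) 20\right) = 9708 - \left(87 + 17280\right) = 9708 - 17367 = -7659$)
$U - \left(-17941 - K\right) = -7659 - \left(-17941 - 17566\right) = -7659 - -35507 = -7659 + 35507 = 27848$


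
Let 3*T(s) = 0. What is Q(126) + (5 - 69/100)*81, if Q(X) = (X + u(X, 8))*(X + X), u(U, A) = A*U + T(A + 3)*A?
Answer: 28611711/100 ≈ 2.8612e+5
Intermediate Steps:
T(s) = 0 (T(s) = (1/3)*0 = 0)
u(U, A) = A*U (u(U, A) = A*U + 0*A = A*U + 0 = A*U)
Q(X) = 18*X**2 (Q(X) = (X + 8*X)*(X + X) = (9*X)*(2*X) = 18*X**2)
Q(126) + (5 - 69/100)*81 = 18*126**2 + (5 - 69/100)*81 = 18*15876 + (5 - 69*1/100)*81 = 285768 + (5 - 69/100)*81 = 285768 + (431/100)*81 = 285768 + 34911/100 = 28611711/100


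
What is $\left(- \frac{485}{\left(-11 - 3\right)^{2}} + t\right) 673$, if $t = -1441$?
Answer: $- \frac{190405833}{196} \approx -9.7146 \cdot 10^{5}$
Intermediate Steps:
$\left(- \frac{485}{\left(-11 - 3\right)^{2}} + t\right) 673 = \left(- \frac{485}{\left(-11 - 3\right)^{2}} - 1441\right) 673 = \left(- \frac{485}{\left(-14\right)^{2}} - 1441\right) 673 = \left(- \frac{485}{196} - 1441\right) 673 = \left(- \frac{282921}{196}\right) 673 = - \frac{190405833}{196}$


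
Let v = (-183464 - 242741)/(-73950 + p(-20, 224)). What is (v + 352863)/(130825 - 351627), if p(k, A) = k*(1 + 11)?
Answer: -5235866435/3276260076 ≈ -1.5981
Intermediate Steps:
p(k, A) = 12*k (p(k, A) = k*12 = 12*k)
v = 85241/14838 (v = (-183464 - 242741)/(-73950 + 12*(-20)) = -426205/(-73950 - 240) = -426205/(-74190) = -426205*(-1/74190) = 85241/14838 ≈ 5.7448)
(v + 352863)/(130825 - 351627) = (85241/14838 + 352863)/(130825 - 351627) = (5235866435/14838)/(-220802) = (5235866435/14838)*(-1/220802) = -5235866435/3276260076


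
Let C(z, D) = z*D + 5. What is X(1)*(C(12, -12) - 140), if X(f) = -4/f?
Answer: 1116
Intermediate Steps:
C(z, D) = 5 + D*z (C(z, D) = D*z + 5 = 5 + D*z)
X(1)*(C(12, -12) - 140) = (-4/1)*((5 - 12*12) - 140) = (-4*1)*((5 - 144) - 140) = -4*(-139 - 140) = -4*(-279) = 1116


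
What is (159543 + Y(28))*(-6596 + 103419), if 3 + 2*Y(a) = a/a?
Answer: 15447335066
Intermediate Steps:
Y(a) = -1 (Y(a) = -3/2 + (a/a)/2 = -3/2 + (1/2)*1 = -3/2 + 1/2 = -1)
(159543 + Y(28))*(-6596 + 103419) = (159543 - 1)*(-6596 + 103419) = 159542*96823 = 15447335066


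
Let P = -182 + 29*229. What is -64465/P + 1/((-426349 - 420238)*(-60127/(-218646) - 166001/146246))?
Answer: -375233605210525031594/37596124867059496983 ≈ -9.9807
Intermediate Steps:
P = 6459 (P = -182 + 6641 = 6459)
-64465/P + 1/((-426349 - 420238)*(-60127/(-218646) - 166001/146246)) = -64465/6459 + 1/((-426349 - 420238)*(-60127/(-218646) - 166001/146246)) = -64465*1/6459 + 1/((-846587)*(-60127*(-1/218646) - 166001*1/146246)) = -64465/6459 - 1/(846587*(60127/218646 - 166001/146246)) = -64465/6459 - 1/(846587*(-6875530351/7994025729)) = -64465/6459 - 1/846587*(-7994025729/6875530351) = -64465/6459 + 7994025729/5820734613262037 = -375233605210525031594/37596124867059496983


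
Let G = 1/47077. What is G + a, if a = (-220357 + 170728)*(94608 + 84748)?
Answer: -419044566365147/47077 ≈ -8.9013e+9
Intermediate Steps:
G = 1/47077 ≈ 2.1242e-5
a = -8901258924 (a = -49629*179356 = -8901258924)
G + a = 1/47077 - 8901258924 = -419044566365147/47077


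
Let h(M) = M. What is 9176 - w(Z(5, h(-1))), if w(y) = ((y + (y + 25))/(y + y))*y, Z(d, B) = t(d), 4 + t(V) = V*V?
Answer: 18285/2 ≈ 9142.5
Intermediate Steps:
t(V) = -4 + V² (t(V) = -4 + V*V = -4 + V²)
Z(d, B) = -4 + d²
w(y) = 25/2 + y (w(y) = ((y + (25 + y))/((2*y)))*y = ((25 + 2*y)*(1/(2*y)))*y = ((25 + 2*y)/(2*y))*y = 25/2 + y)
9176 - w(Z(5, h(-1))) = 9176 - (25/2 + (-4 + 5²)) = 9176 - (25/2 + (-4 + 25)) = 9176 - (25/2 + 21) = 9176 - 1*67/2 = 9176 - 67/2 = 18285/2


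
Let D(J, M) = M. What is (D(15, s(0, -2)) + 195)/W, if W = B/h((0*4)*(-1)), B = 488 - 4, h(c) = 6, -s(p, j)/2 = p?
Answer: 585/242 ≈ 2.4174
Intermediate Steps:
s(p, j) = -2*p
B = 484
W = 242/3 (W = 484/6 = 484*(1/6) = 242/3 ≈ 80.667)
(D(15, s(0, -2)) + 195)/W = (-2*0 + 195)/(242/3) = (0 + 195)*(3/242) = 195*(3/242) = 585/242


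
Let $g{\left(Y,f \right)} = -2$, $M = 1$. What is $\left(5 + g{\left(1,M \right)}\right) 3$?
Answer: $9$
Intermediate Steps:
$\left(5 + g{\left(1,M \right)}\right) 3 = \left(5 - 2\right) 3 = 3 \cdot 3 = 9$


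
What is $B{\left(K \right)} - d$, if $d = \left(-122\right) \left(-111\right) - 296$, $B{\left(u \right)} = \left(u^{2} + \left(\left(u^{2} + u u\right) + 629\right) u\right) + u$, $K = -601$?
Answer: $-434194277$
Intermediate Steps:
$B{\left(u \right)} = u + u^{2} + u \left(629 + 2 u^{2}\right)$ ($B{\left(u \right)} = \left(u^{2} + \left(\left(u^{2} + u^{2}\right) + 629\right) u\right) + u = \left(u^{2} + \left(2 u^{2} + 629\right) u\right) + u = \left(u^{2} + \left(629 + 2 u^{2}\right) u\right) + u = \left(u^{2} + u \left(629 + 2 u^{2}\right)\right) + u = u + u^{2} + u \left(629 + 2 u^{2}\right)$)
$d = 13246$ ($d = 13542 - 296 = 13246$)
$B{\left(K \right)} - d = - 601 \left(630 - 601 + 2 \left(-601\right)^{2}\right) - 13246 = - 601 \left(630 - 601 + 2 \cdot 361201\right) - 13246 = - 601 \left(630 - 601 + 722402\right) - 13246 = \left(-601\right) 722431 - 13246 = -434181031 - 13246 = -434194277$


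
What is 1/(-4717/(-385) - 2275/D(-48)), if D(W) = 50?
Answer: -770/25601 ≈ -0.030077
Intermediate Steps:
1/(-4717/(-385) - 2275/D(-48)) = 1/(-4717/(-385) - 2275/50) = 1/(-4717*(-1/385) - 2275*1/50) = 1/(4717/385 - 91/2) = 1/(-25601/770) = -770/25601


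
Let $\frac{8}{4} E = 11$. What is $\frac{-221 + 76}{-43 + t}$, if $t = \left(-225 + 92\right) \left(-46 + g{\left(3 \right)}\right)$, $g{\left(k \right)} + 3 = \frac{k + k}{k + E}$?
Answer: $- \frac{2465}{108462} \approx -0.022727$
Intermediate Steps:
$E = \frac{11}{2}$ ($E = \frac{1}{2} \cdot 11 = \frac{11}{2} \approx 5.5$)
$g{\left(k \right)} = -3 + \frac{2 k}{\frac{11}{2} + k}$ ($g{\left(k \right)} = -3 + \frac{k + k}{k + \frac{11}{2}} = -3 + \frac{2 k}{\frac{11}{2} + k}$)
$t = \frac{109193}{17}$ ($t = \left(-225 + 92\right) \left(-46 + \frac{-33 - 6}{11 + 2 \cdot 3}\right) = - 133 \left(-46 + \frac{-33 - 6}{11 + 6}\right) = - 133 \left(-46 + \frac{1}{17} \left(-39\right)\right) = - 133 \left(-46 - \frac{39}{17}\right) = \left(-133\right) \left(- \frac{821}{17}\right) = \frac{109193}{17} \approx 6423.1$)
$\frac{-221 + 76}{-43 + t} = \frac{-221 + 76}{-43 + \frac{109193}{17}} = - \frac{145}{\frac{108462}{17}} = \left(-145\right) \frac{17}{108462} = - \frac{2465}{108462}$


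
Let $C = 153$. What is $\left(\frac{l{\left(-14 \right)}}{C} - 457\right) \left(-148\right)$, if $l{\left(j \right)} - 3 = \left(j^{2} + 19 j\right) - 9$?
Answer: $\frac{10359556}{153} \approx 67710.0$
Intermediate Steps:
$l{\left(j \right)} = -6 + j^{2} + 19 j$ ($l{\left(j \right)} = 3 - \left(9 - j^{2} - 19 j\right) = 3 + \left(-9 + j^{2} + 19 j\right) = -6 + j^{2} + 19 j$)
$\left(\frac{l{\left(-14 \right)}}{C} - 457\right) \left(-148\right) = \left(\frac{-6 + \left(-14\right)^{2} + 19 \left(-14\right)}{153} - 457\right) \left(-148\right) = \left(\left(-6 + 196 - 266\right) \frac{1}{153} - 457\right) \left(-148\right) = \left(\left(-76\right) \frac{1}{153} - 457\right) \left(-148\right) = \left(- \frac{76}{153} - 457\right) \left(-148\right) = \left(- \frac{69997}{153}\right) \left(-148\right) = \frac{10359556}{153}$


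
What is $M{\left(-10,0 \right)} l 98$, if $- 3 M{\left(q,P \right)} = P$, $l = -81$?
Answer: $0$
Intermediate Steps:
$M{\left(q,P \right)} = - \frac{P}{3}$
$M{\left(-10,0 \right)} l 98 = \left(- \frac{1}{3}\right) 0 \left(-81\right) 98 = 0 \left(-81\right) 98 = 0 \cdot 98 = 0$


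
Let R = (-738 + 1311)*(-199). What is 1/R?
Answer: -1/114027 ≈ -8.7699e-6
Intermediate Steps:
R = -114027 (R = 573*(-199) = -114027)
1/R = 1/(-114027) = -1/114027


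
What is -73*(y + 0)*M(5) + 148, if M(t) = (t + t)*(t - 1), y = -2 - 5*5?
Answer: 78988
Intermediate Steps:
y = -27 (y = -2 - 25 = -27)
M(t) = 2*t*(-1 + t) (M(t) = (2*t)*(-1 + t) = 2*t*(-1 + t))
-73*(y + 0)*M(5) + 148 = -73*(-27 + 0)*2*5*(-1 + 5) + 148 = -(-1971)*2*5*4 + 148 = -(-1971)*40 + 148 = -73*(-1080) + 148 = 78840 + 148 = 78988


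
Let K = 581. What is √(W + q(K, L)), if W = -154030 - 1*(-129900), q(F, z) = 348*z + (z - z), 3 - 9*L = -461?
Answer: I*√55698/3 ≈ 78.668*I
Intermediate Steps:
L = 464/9 (L = ⅓ - ⅑*(-461) = ⅓ + 461/9 = 464/9 ≈ 51.556)
q(F, z) = 348*z (q(F, z) = 348*z + 0 = 348*z)
W = -24130 (W = -154030 + 129900 = -24130)
√(W + q(K, L)) = √(-24130 + 348*(464/9)) = √(-24130 + 53824/3) = √(-18566/3) = I*√55698/3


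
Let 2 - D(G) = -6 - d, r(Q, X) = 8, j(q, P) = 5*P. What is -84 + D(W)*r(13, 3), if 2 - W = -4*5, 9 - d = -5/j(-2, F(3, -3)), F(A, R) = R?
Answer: 148/3 ≈ 49.333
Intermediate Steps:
d = 26/3 (d = 9 - (-5)/(5*(-3)) = 9 - (-5)/(-15) = 9 - (-5)*(-1)/15 = 9 - 1*1/3 = 9 - 1/3 = 26/3 ≈ 8.6667)
W = 22 (W = 2 - (-4)*5 = 2 - 1*(-20) = 2 + 20 = 22)
D(G) = 50/3 (D(G) = 2 - (-6 - 1*26/3) = 2 - (-6 - 26/3) = 2 - 1*(-44/3) = 2 + 44/3 = 50/3)
-84 + D(W)*r(13, 3) = -84 + (50/3)*8 = -84 + 400/3 = 148/3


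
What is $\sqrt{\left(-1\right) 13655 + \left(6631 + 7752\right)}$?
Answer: $2 \sqrt{182} \approx 26.981$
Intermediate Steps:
$\sqrt{\left(-1\right) 13655 + \left(6631 + 7752\right)} = \sqrt{-13655 + 14383} = \sqrt{728} = 2 \sqrt{182}$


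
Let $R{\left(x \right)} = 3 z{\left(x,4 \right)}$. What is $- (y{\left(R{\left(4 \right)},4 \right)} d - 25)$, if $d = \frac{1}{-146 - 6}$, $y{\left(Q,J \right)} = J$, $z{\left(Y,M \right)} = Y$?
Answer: $\frac{951}{38} \approx 25.026$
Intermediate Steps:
$R{\left(x \right)} = 3 x$
$d = - \frac{1}{152}$ ($d = \frac{1}{-152} = - \frac{1}{152} \approx -0.0065789$)
$- (y{\left(R{\left(4 \right)},4 \right)} d - 25) = - (4 \left(- \frac{1}{152}\right) - 25) = - (- \frac{1}{38} - 25) = \left(-1\right) \left(- \frac{951}{38}\right) = \frac{951}{38}$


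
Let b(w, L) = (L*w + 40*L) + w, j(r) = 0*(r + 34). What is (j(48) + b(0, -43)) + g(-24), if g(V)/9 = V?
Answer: -1936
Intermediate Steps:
j(r) = 0 (j(r) = 0*(34 + r) = 0)
g(V) = 9*V
b(w, L) = w + 40*L + L*w (b(w, L) = (40*L + L*w) + w = w + 40*L + L*w)
(j(48) + b(0, -43)) + g(-24) = (0 + (0 + 40*(-43) - 43*0)) + 9*(-24) = (0 + (0 - 1720 + 0)) - 216 = (0 - 1720) - 216 = -1720 - 216 = -1936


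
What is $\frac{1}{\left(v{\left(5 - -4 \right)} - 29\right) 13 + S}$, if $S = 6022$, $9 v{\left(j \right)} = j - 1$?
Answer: $\frac{9}{50909} \approx 0.00017679$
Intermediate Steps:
$v{\left(j \right)} = - \frac{1}{9} + \frac{j}{9}$ ($v{\left(j \right)} = \frac{j - 1}{9} = \frac{-1 + j}{9} = - \frac{1}{9} + \frac{j}{9}$)
$\frac{1}{\left(v{\left(5 - -4 \right)} - 29\right) 13 + S} = \frac{1}{\left(\left(- \frac{1}{9} + \frac{5 - -4}{9}\right) - 29\right) 13 + 6022} = \frac{1}{\left(\left(- \frac{1}{9} + \frac{5 + 4}{9}\right) - 29\right) 13 + 6022} = \frac{1}{\left(\left(- \frac{1}{9} + \frac{1}{9} \cdot 9\right) - 29\right) 13 + 6022} = \frac{1}{\left(\left(- \frac{1}{9} + 1\right) - 29\right) 13 + 6022} = \frac{1}{\left(\frac{8}{9} - 29\right) 13 + 6022} = \frac{1}{\left(- \frac{253}{9}\right) 13 + 6022} = \frac{1}{- \frac{3289}{9} + 6022} = \frac{1}{\frac{50909}{9}} = \frac{9}{50909}$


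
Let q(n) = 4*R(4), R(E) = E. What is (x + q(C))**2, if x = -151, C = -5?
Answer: 18225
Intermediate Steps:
q(n) = 16 (q(n) = 4*4 = 16)
(x + q(C))**2 = (-151 + 16)**2 = (-135)**2 = 18225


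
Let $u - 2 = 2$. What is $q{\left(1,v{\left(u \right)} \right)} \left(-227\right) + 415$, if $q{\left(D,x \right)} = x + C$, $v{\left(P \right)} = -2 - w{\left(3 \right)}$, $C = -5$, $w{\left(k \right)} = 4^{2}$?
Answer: $5636$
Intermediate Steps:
$u = 4$ ($u = 2 + 2 = 4$)
$w{\left(k \right)} = 16$
$v{\left(P \right)} = -18$ ($v{\left(P \right)} = -2 - 16 = -18$)
$q{\left(D,x \right)} = -5 + x$ ($q{\left(D,x \right)} = x - 5 = -5 + x$)
$q{\left(1,v{\left(u \right)} \right)} \left(-227\right) + 415 = \left(-5 - 18\right) \left(-227\right) + 415 = \left(-23\right) \left(-227\right) + 415 = 5221 + 415 = 5636$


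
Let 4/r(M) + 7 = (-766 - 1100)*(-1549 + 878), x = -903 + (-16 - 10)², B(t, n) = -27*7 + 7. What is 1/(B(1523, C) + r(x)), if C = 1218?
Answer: -1252079/227878374 ≈ -0.0054945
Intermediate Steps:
B(t, n) = -182 (B(t, n) = -189 + 7 = -182)
x = -227 (x = -903 + (-26)² = -903 + 676 = -227)
r(M) = 4/1252079 (r(M) = 4/(-7 + (-766 - 1100)*(-1549 + 878)) = 4/(-7 - 1866*(-671)) = 4/(-7 + 1252086) = 4/1252079)
1/(B(1523, C) + r(x)) = 1/(-182 + 4/1252079) = 1/(-227878374/1252079) = -1252079/227878374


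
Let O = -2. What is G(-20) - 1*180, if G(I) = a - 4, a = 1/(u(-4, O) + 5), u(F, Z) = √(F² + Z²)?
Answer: -183 - 2*√5/5 ≈ -183.89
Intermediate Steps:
a = 1/(5 + 2*√5) (a = 1/(√((-4)² + (-2)²) + 5) = 1/(√(16 + 4) + 5) = 1/(√20 + 5) = 1/(2*√5 + 5) = 1/(5 + 2*√5) ≈ 0.10557)
G(I) = -3 - 2*√5/5 (G(I) = (1 - 2*√5/5) - 4 = -3 - 2*√5/5)
G(-20) - 1*180 = (-3 - 2*√5/5) - 1*180 = (-3 - 2*√5/5) - 180 = -183 - 2*√5/5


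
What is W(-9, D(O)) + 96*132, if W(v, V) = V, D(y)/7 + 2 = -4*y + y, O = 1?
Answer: 12637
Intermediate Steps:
D(y) = -14 - 21*y (D(y) = -14 + 7*(-4*y + y) = -14 + 7*(-3*y) = -14 - 21*y)
W(-9, D(O)) + 96*132 = (-14 - 21*1) + 96*132 = (-14 - 21) + 12672 = -35 + 12672 = 12637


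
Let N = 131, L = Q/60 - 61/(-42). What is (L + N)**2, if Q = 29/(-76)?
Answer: 17873252816329/1018886400 ≈ 17542.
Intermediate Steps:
Q = -29/76 (Q = 29*(-1/76) = -29/76 ≈ -0.38158)
L = 46157/31920 (L = -29/76/60 - 61/(-42) = -29/76*1/60 - 61*(-1/42) = -29/4560 + 61/42 = 46157/31920 ≈ 1.4460)
(L + N)**2 = (46157/31920 + 131)**2 = (4227677/31920)**2 = 17873252816329/1018886400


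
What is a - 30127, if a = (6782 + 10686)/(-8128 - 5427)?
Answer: -408388953/13555 ≈ -30128.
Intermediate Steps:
a = -17468/13555 (a = 17468/(-13555) = 17468*(-1/13555) = -17468/13555 ≈ -1.2887)
a - 30127 = -17468/13555 - 30127 = -408388953/13555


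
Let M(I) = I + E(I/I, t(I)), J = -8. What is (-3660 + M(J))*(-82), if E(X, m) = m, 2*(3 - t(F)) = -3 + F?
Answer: 300079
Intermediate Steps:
t(F) = 9/2 - F/2 (t(F) = 3 - (-3 + F)/2 = 3 + (3/2 - F/2) = 9/2 - F/2)
M(I) = 9/2 + I/2 (M(I) = I + (9/2 - I/2) = 9/2 + I/2)
(-3660 + M(J))*(-82) = (-3660 + (9/2 + (½)*(-8)))*(-82) = (-3660 + (9/2 - 4))*(-82) = (-3660 + ½)*(-82) = -7319/2*(-82) = 300079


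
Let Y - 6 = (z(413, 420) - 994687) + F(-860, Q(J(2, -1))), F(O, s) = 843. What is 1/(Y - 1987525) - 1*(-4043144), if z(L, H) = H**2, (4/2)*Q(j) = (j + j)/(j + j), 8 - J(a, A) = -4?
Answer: 11340869323671/2804963 ≈ 4.0431e+6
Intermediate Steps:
J(a, A) = 12 (J(a, A) = 8 - 1*(-4) = 8 + 4 = 12)
Q(j) = 1/2 (Q(j) = ((j + j)/(j + j))/2 = ((2*j)/((2*j)))/2 = ((2*j)*(1/(2*j)))/2 = (1/2)*1 = 1/2)
Y = -817438 (Y = 6 + ((420**2 - 994687) + 843) = 6 + ((176400 - 994687) + 843) = 6 + (-818287 + 843) = 6 - 817444 = -817438)
1/(Y - 1987525) - 1*(-4043144) = 1/(-817438 - 1987525) - 1*(-4043144) = 1/(-2804963) + 4043144 = -1/2804963 + 4043144 = 11340869323671/2804963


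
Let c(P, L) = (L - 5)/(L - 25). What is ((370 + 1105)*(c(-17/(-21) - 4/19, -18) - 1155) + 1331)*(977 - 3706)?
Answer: 199666512693/43 ≈ 4.6434e+9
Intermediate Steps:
c(P, L) = (-5 + L)/(-25 + L)
((370 + 1105)*(c(-17/(-21) - 4/19, -18) - 1155) + 1331)*(977 - 3706) = ((370 + 1105)*((-5 - 18)/(-25 - 18) - 1155) + 1331)*(977 - 3706) = (1475*(-23/(-43) - 1155) + 1331)*(-2729) = (1475*(-1/43*(-23) - 1155) + 1331)*(-2729) = (1475*(23/43 - 1155) + 1331)*(-2729) = (1475*(-49642/43) + 1331)*(-2729) = (-73221950/43 + 1331)*(-2729) = -73164717/43*(-2729) = 199666512693/43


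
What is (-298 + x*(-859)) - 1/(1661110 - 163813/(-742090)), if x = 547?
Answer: -579576633897367013/1232693283713 ≈ -4.7017e+5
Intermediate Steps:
(-298 + x*(-859)) - 1/(1661110 - 163813/(-742090)) = (-298 + 547*(-859)) - 1/(1661110 - 163813/(-742090)) = (-298 - 469873) - 1/(1661110 - 163813*(-1/742090)) = -470171 - 1/(1661110 + 163813/742090) = -470171 - 1/1232693283713/742090 = -470171 - 1*742090/1232693283713 = -470171 - 742090/1232693283713 = -579576633897367013/1232693283713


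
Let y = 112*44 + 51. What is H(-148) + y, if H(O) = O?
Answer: 4831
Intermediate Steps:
y = 4979 (y = 4928 + 51 = 4979)
H(-148) + y = -148 + 4979 = 4831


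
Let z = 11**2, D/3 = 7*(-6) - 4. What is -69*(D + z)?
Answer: 1173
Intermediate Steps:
D = -138 (D = 3*(7*(-6) - 4) = 3*(-42 - 4) = 3*(-46) = -138)
z = 121
-69*(D + z) = -69*(-138 + 121) = -69*(-17) = 1173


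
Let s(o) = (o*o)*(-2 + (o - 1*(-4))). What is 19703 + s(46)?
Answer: 121271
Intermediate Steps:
s(o) = o²*(2 + o) (s(o) = o²*(-2 + (o + 4)) = o²*(-2 + (4 + o)) = o²*(2 + o))
19703 + s(46) = 19703 + 46²*(2 + 46) = 19703 + 2116*48 = 19703 + 101568 = 121271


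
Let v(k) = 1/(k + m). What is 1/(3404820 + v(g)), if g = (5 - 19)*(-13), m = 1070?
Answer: 1252/4262834641 ≈ 2.9370e-7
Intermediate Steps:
g = 182 (g = -14*(-13) = 182)
v(k) = 1/(1070 + k) (v(k) = 1/(k + 1070) = 1/(1070 + k))
1/(3404820 + v(g)) = 1/(3404820 + 1/(1070 + 182)) = 1/(3404820 + 1/1252) = 1/(4262834641/1252) = 1252/4262834641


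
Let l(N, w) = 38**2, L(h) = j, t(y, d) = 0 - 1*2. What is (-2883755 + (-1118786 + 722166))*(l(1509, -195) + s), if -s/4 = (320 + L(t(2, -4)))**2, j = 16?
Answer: 1476628002500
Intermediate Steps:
t(y, d) = -2 (t(y, d) = 0 - 2 = -2)
L(h) = 16
l(N, w) = 1444
s = -451584 (s = -4*(320 + 16)**2 = -4*336**2 = -4*112896 = -451584)
(-2883755 + (-1118786 + 722166))*(l(1509, -195) + s) = (-2883755 + (-1118786 + 722166))*(1444 - 451584) = (-2883755 - 396620)*(-450140) = -3280375*(-450140) = 1476628002500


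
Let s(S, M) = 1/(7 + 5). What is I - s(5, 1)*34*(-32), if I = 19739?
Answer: 59489/3 ≈ 19830.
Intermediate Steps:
s(S, M) = 1/12
I - s(5, 1)*34*(-32) = 19739 - (1/12)*34*(-32) = 19739 - 17*(-32)/6 = 19739 - 1*(-272/3) = 19739 + 272/3 = 59489/3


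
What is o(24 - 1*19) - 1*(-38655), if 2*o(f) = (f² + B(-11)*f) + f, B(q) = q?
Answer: 77285/2 ≈ 38643.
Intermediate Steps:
o(f) = f²/2 - 5*f (o(f) = ((f² - 11*f) + f)/2 = (f² - 10*f)/2 = f²/2 - 5*f)
o(24 - 1*19) - 1*(-38655) = (24 - 1*19)*(-10 + (24 - 1*19))/2 - 1*(-38655) = (24 - 19)*(-10 + (24 - 19))/2 + 38655 = (½)*5*(-10 + 5) + 38655 = (½)*5*(-5) + 38655 = -25/2 + 38655 = 77285/2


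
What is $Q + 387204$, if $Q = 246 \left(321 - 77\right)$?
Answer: $447228$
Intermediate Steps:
$Q = 60024$ ($Q = 246 \cdot 244 = 60024$)
$Q + 387204 = 60024 + 387204 = 447228$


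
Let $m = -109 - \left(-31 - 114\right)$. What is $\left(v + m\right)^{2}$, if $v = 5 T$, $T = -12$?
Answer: $576$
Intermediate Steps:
$m = 36$ ($m = -109 - -145 = -109 + 145 = 36$)
$v = -60$ ($v = 5 \left(-12\right) = -60$)
$\left(v + m\right)^{2} = \left(-60 + 36\right)^{2} = \left(-24\right)^{2} = 576$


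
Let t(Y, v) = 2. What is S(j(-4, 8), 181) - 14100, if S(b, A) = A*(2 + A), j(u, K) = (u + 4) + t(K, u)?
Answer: 19023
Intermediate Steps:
j(u, K) = 6 + u (j(u, K) = (u + 4) + 2 = (4 + u) + 2 = 6 + u)
S(j(-4, 8), 181) - 14100 = 181*(2 + 181) - 14100 = 181*183 - 14100 = 33123 - 14100 = 19023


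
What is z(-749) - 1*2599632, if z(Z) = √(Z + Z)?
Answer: -2599632 + I*√1498 ≈ -2.5996e+6 + 38.704*I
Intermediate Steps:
z(Z) = √2*√Z (z(Z) = √(2*Z) = √2*√Z)
z(-749) - 1*2599632 = √2*√(-749) - 1*2599632 = √2*(I*√749) - 2599632 = I*√1498 - 2599632 = -2599632 + I*√1498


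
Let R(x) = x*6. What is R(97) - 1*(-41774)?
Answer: 42356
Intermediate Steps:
R(x) = 6*x
R(97) - 1*(-41774) = 6*97 - 1*(-41774) = 582 + 41774 = 42356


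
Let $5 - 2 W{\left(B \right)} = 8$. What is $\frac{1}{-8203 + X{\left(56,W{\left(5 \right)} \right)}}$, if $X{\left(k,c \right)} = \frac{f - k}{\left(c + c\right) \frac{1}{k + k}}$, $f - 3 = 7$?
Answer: $- \frac{3}{19457} \approx -0.00015419$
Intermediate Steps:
$f = 10$ ($f = 3 + 7 = 10$)
$W{\left(B \right)} = - \frac{3}{2}$ ($W{\left(B \right)} = \frac{5}{2} - 4 = - \frac{3}{2}$)
$X{\left(k,c \right)} = \frac{k \left(10 - k\right)}{c}$ ($X{\left(k,c \right)} = \frac{10 - k}{\left(c + c\right) \frac{1}{k + k}} = \frac{10 - k}{2 c \frac{1}{2 k}} = \frac{10 - k}{c \frac{1}{k}} = \left(10 - k\right) \frac{k}{c} = \frac{k \left(10 - k\right)}{c}$)
$\frac{1}{-8203 + X{\left(56,W{\left(5 \right)} \right)}} = \frac{1}{-8203 + \frac{56 \left(10 - 56\right)}{- \frac{3}{2}}} = \frac{1}{-8203 + 56 \left(- \frac{2}{3}\right) \left(10 - 56\right)} = \frac{1}{-8203 + 56 \left(- \frac{2}{3}\right) \left(-46\right)} = \frac{1}{-8203 + \frac{5152}{3}} = \frac{1}{- \frac{19457}{3}} = - \frac{3}{19457}$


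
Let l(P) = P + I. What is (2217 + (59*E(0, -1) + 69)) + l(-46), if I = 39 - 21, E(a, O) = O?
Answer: 2199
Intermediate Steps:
I = 18
l(P) = 18 + P (l(P) = P + 18 = 18 + P)
(2217 + (59*E(0, -1) + 69)) + l(-46) = (2217 + (59*(-1) + 69)) + (18 - 46) = (2217 + (-59 + 69)) - 28 = (2217 + 10) - 28 = 2227 - 28 = 2199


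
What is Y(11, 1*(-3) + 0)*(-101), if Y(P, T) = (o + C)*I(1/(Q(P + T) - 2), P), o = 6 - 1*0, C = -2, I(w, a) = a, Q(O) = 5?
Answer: -4444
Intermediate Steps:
o = 6 (o = 6 + 0 = 6)
Y(P, T) = 4*P (Y(P, T) = (6 - 2)*P = 4*P)
Y(11, 1*(-3) + 0)*(-101) = (4*11)*(-101) = 44*(-101) = -4444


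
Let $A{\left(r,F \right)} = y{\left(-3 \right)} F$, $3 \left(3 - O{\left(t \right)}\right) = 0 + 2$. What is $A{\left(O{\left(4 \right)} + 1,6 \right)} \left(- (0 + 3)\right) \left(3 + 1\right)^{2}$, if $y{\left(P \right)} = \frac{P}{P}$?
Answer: $-288$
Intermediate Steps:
$y{\left(P \right)} = 1$
$O{\left(t \right)} = \frac{7}{3}$ ($O{\left(t \right)} = 3 - \frac{0 + 2}{3} = 3 - \frac{2}{3} = \frac{7}{3}$)
$A{\left(r,F \right)} = F$ ($A{\left(r,F \right)} = 1 F = F$)
$A{\left(O{\left(4 \right)} + 1,6 \right)} \left(- (0 + 3)\right) \left(3 + 1\right)^{2} = 6 \left(- (0 + 3)\right) \left(3 + 1\right)^{2} = 6 \left(\left(-1\right) 3\right) 4^{2} = 6 \left(-3\right) 16 = \left(-18\right) 16 = -288$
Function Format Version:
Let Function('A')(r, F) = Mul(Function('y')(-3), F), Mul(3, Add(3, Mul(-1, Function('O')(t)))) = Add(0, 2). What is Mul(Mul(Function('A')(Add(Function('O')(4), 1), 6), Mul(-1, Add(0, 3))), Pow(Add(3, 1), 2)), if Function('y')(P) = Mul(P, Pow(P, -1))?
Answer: -288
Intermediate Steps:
Function('y')(P) = 1
Function('O')(t) = Rational(7, 3) (Function('O')(t) = Add(3, Mul(Rational(-1, 3), Add(0, 2))) = Add(3, Mul(Rational(-1, 3), 2)) = Add(3, Rational(-2, 3)) = Rational(7, 3))
Function('A')(r, F) = F (Function('A')(r, F) = Mul(1, F) = F)
Mul(Mul(Function('A')(Add(Function('O')(4), 1), 6), Mul(-1, Add(0, 3))), Pow(Add(3, 1), 2)) = Mul(Mul(6, Mul(-1, Add(0, 3))), Pow(Add(3, 1), 2)) = Mul(Mul(6, Mul(-1, 3)), Pow(4, 2)) = Mul(Mul(6, -3), 16) = Mul(-18, 16) = -288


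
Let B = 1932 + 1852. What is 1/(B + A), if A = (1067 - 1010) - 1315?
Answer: 1/2526 ≈ 0.00039588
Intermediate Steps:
A = -1258 (A = 57 - 1315 = -1258)
B = 3784
1/(B + A) = 1/(3784 - 1258) = 1/2526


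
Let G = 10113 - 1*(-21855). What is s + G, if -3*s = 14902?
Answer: 81002/3 ≈ 27001.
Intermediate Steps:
s = -14902/3 (s = -1/3*14902 = -14902/3 ≈ -4967.3)
G = 31968 (G = 10113 + 21855 = 31968)
s + G = -14902/3 + 31968 = 81002/3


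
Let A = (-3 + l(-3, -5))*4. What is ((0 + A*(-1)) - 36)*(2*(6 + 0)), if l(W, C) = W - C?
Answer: -384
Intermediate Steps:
A = -4 (A = (-3 + (-3 - 1*(-5)))*4 = (-3 + (-3 + 5))*4 = (-3 + 2)*4 = -1*4 = -4)
((0 + A*(-1)) - 36)*(2*(6 + 0)) = ((0 - 4*(-1)) - 36)*(2*(6 + 0)) = ((0 + 4) - 36)*(2*6) = (4 - 36)*12 = -32*12 = -384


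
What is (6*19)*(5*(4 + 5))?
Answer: 5130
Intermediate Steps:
(6*19)*(5*(4 + 5)) = 114*(5*9) = 114*45 = 5130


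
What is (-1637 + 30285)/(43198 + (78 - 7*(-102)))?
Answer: 14324/21995 ≈ 0.65124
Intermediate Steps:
(-1637 + 30285)/(43198 + (78 - 7*(-102))) = 28648/(43198 + (78 + 714)) = 28648/(43198 + 792) = 28648/43990 = 28648*(1/43990) = 14324/21995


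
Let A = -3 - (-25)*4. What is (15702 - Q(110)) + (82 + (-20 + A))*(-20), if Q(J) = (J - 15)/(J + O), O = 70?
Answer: 450773/36 ≈ 12521.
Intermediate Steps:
A = 97 (A = -3 - 5*(-20) = -3 + 100 = 97)
Q(J) = (-15 + J)/(70 + J) (Q(J) = (J - 15)/(J + 70) = (-15 + J)/(70 + J))
(15702 - Q(110)) + (82 + (-20 + A))*(-20) = (15702 - (-15 + 110)/(70 + 110)) + (82 + (-20 + 97))*(-20) = (15702 - 95/180) + (82 + 77)*(-20) = (15702 - 95/180) + 159*(-20) = (15702 - 1*19/36) - 3180 = (15702 - 19/36) - 3180 = 565253/36 - 3180 = 450773/36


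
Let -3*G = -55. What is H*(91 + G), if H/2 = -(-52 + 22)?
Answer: 6560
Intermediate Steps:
G = 55/3 (G = -⅓*(-55) = 55/3 ≈ 18.333)
H = 60 (H = 2*(-(-52 + 22)) = 2*(-1*(-30)) = 2*30 = 60)
H*(91 + G) = 60*(91 + 55/3) = 60*(328/3) = 6560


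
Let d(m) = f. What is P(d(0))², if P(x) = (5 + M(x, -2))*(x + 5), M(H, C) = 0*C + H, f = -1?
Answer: 256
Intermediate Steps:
d(m) = -1
M(H, C) = H (M(H, C) = 0 + H = H)
P(x) = (5 + x)² (P(x) = (5 + x)*(x + 5) = (5 + x)*(5 + x) = (5 + x)²)
P(d(0))² = (25 + (-1)² + 10*(-1))² = (25 + 1 - 10)² = 16² = 256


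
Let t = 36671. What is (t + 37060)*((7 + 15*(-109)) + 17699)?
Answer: 1184930901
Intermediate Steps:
(t + 37060)*((7 + 15*(-109)) + 17699) = (36671 + 37060)*((7 + 15*(-109)) + 17699) = 73731*((7 - 1635) + 17699) = 73731*(-1628 + 17699) = 73731*16071 = 1184930901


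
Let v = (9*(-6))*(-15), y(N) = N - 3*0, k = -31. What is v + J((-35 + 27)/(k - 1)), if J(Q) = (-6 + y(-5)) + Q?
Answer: 3197/4 ≈ 799.25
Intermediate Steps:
y(N) = N (y(N) = N + 0 = N)
v = 810 (v = -54*(-15) = 810)
J(Q) = -11 + Q (J(Q) = (-6 - 5) + Q = -11 + Q)
v + J((-35 + 27)/(k - 1)) = 810 + (-11 + (-35 + 27)/(-31 - 1)) = 810 + (-11 - 8/(-32)) = 810 + (-11 - 8*(-1/32)) = 810 + (-11 + ¼) = 810 - 43/4 = 3197/4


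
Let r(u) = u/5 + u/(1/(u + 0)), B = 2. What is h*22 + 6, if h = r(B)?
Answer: 514/5 ≈ 102.80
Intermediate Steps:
r(u) = u² + u/5 (r(u) = u*(⅕) + u/(1/u) = u/5 + u*u = u/5 + u² = u² + u/5)
h = 22/5 (h = 2*(⅕ + 2) = 2*(11/5) = 22/5 ≈ 4.4000)
h*22 + 6 = (22/5)*22 + 6 = 484/5 + 6 = 514/5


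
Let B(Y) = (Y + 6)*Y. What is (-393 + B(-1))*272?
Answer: -108256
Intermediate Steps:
B(Y) = Y*(6 + Y) (B(Y) = (6 + Y)*Y = Y*(6 + Y))
(-393 + B(-1))*272 = (-393 - (6 - 1))*272 = (-393 - 1*5)*272 = (-393 - 5)*272 = -398*272 = -108256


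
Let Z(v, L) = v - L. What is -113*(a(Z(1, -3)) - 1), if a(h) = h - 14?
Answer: 1243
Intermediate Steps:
a(h) = -14 + h
-113*(a(Z(1, -3)) - 1) = -113*((-14 + (1 - 1*(-3))) - 1) = -113*((-14 + (1 + 3)) - 1) = -113*((-14 + 4) - 1) = -113*(-10 - 1) = -113*(-11) = 1243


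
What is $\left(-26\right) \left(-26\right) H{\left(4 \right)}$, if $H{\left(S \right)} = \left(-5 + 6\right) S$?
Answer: $2704$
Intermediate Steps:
$H{\left(S \right)} = S$ ($H{\left(S \right)} = 1 S = S$)
$\left(-26\right) \left(-26\right) H{\left(4 \right)} = \left(-26\right) \left(-26\right) 4 = 676 \cdot 4 = 2704$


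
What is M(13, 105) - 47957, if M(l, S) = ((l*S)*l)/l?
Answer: -46592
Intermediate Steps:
M(l, S) = S*l (M(l, S) = ((S*l)*l)/l = (S*l²)/l = S*l)
M(13, 105) - 47957 = 105*13 - 47957 = 1365 - 47957 = -46592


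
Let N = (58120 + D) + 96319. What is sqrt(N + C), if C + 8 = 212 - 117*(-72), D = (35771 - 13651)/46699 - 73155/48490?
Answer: 5*sqrt(1337835874156828951710)/452886902 ≈ 403.81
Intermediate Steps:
D = -468733309/452886902 (D = 22120*(1/46699) - 73155*1/48490 = 22120/46699 - 14631/9698 = -468733309/452886902 ≈ -1.0350)
C = 8628 (C = -8 + (212 - 117*(-72)) = -8 + (212 + 8424) = -8 + 8636 = 8628)
N = 69942931524669/452886902 (N = (58120 - 468733309/452886902) + 96319 = 26321318010931/452886902 + 96319 = 69942931524669/452886902 ≈ 1.5444e+5)
sqrt(N + C) = sqrt(69942931524669/452886902 + 8628) = sqrt(73850439715125/452886902) = 5*sqrt(1337835874156828951710)/452886902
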